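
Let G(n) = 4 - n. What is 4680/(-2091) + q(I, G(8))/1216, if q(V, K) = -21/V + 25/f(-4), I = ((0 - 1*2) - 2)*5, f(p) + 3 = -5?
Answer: -75936251/33902080 ≈ -2.2399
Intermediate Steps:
f(p) = -8 (f(p) = -3 - 5 = -8)
I = -20 (I = ((0 - 2) - 2)*5 = (-2 - 2)*5 = -4*5 = -20)
q(V, K) = -25/8 - 21/V (q(V, K) = -21/V + 25/(-8) = -21/V + 25*(-⅛) = -21/V - 25/8 = -25/8 - 21/V)
4680/(-2091) + q(I, G(8))/1216 = 4680/(-2091) + (-25/8 - 21/(-20))/1216 = 4680*(-1/2091) + (-25/8 - 21*(-1/20))*(1/1216) = -1560/697 + (-25/8 + 21/20)*(1/1216) = -1560/697 - 83/40*1/1216 = -1560/697 - 83/48640 = -75936251/33902080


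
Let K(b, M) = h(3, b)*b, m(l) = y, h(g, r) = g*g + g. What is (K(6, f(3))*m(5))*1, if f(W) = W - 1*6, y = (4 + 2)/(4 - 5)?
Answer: -432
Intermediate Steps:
y = -6 (y = 6/(-1) = 6*(-1) = -6)
h(g, r) = g + g² (h(g, r) = g² + g = g + g²)
f(W) = -6 + W (f(W) = W - 6 = -6 + W)
m(l) = -6
K(b, M) = 12*b (K(b, M) = (3*(1 + 3))*b = (3*4)*b = 12*b)
(K(6, f(3))*m(5))*1 = ((12*6)*(-6))*1 = (72*(-6))*1 = -432*1 = -432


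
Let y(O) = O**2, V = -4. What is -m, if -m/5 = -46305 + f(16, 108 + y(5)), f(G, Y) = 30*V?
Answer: -232125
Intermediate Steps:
f(G, Y) = -120 (f(G, Y) = 30*(-4) = -120)
m = 232125 (m = -5*(-46305 - 120) = -5*(-46425) = 232125)
-m = -1*232125 = -232125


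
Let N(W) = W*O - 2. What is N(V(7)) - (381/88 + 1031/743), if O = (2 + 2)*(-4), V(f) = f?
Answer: -7827587/65384 ≈ -119.72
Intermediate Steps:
O = -16 (O = 4*(-4) = -16)
N(W) = -2 - 16*W (N(W) = W*(-16) - 2 = -16*W - 2 = -2 - 16*W)
N(V(7)) - (381/88 + 1031/743) = (-2 - 16*7) - (381/88 + 1031/743) = (-2 - 112) - (381*(1/88) + 1031*(1/743)) = -114 - (381/88 + 1031/743) = -114 - 1*373811/65384 = -114 - 373811/65384 = -7827587/65384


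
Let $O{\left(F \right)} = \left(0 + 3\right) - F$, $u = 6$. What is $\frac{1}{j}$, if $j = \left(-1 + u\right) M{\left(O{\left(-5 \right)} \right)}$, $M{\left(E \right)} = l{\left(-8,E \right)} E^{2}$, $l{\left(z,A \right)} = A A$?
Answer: $\frac{1}{20480} \approx 4.8828 \cdot 10^{-5}$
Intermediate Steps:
$l{\left(z,A \right)} = A^{2}$
$O{\left(F \right)} = 3 - F$
$M{\left(E \right)} = E^{4}$ ($M{\left(E \right)} = E^{2} E^{2} = E^{4}$)
$j = 20480$ ($j = \left(-1 + 6\right) \left(3 - -5\right)^{4} = 5 \left(3 + 5\right)^{4} = 5 \cdot 8^{4} = 5 \cdot 4096 = 20480$)
$\frac{1}{j} = \frac{1}{20480}$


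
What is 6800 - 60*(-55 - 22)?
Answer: 11420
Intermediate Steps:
6800 - 60*(-55 - 22) = 6800 - 60*(-77) = 6800 + 4620 = 11420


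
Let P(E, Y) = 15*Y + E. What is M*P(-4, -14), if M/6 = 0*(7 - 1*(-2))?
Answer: 0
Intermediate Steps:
P(E, Y) = E + 15*Y
M = 0 (M = 6*(0*(7 - 1*(-2))) = 6*(0*(7 + 2)) = 6*(0*9) = 6*0 = 0)
M*P(-4, -14) = 0*(-4 + 15*(-14)) = 0*(-4 - 210) = 0*(-214) = 0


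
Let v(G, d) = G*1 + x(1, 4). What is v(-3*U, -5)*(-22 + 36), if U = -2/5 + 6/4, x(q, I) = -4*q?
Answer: -511/5 ≈ -102.20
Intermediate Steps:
U = 11/10 (U = -2*⅕ + 6*(¼) = -⅖ + 3/2 = 11/10 ≈ 1.1000)
v(G, d) = -4 + G (v(G, d) = G*1 - 4*1 = G - 4 = -4 + G)
v(-3*U, -5)*(-22 + 36) = (-4 - 3*11/10)*(-22 + 36) = (-4 - 33/10)*14 = -73/10*14 = -511/5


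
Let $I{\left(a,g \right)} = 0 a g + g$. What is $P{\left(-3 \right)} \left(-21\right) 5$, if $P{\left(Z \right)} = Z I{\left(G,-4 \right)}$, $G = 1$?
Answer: $-1260$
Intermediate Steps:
$I{\left(a,g \right)} = g$ ($I{\left(a,g \right)} = 0 g + g = 0 + g = g$)
$P{\left(Z \right)} = - 4 Z$ ($P{\left(Z \right)} = Z \left(-4\right) = - 4 Z$)
$P{\left(-3 \right)} \left(-21\right) 5 = \left(-4\right) \left(-3\right) \left(-21\right) 5 = 12 \left(-21\right) 5 = \left(-252\right) 5 = -1260$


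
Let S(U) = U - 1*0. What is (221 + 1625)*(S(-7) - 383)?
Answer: -719940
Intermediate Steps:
S(U) = U (S(U) = U + 0 = U)
(221 + 1625)*(S(-7) - 383) = (221 + 1625)*(-7 - 383) = 1846*(-390) = -719940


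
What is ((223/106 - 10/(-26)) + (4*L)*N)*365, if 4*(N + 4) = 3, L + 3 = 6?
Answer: -18364245/1378 ≈ -13327.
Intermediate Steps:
L = 3 (L = -3 + 6 = 3)
N = -13/4 (N = -4 + (¼)*3 = -4 + ¾ = -13/4 ≈ -3.2500)
((223/106 - 10/(-26)) + (4*L)*N)*365 = ((223/106 - 10/(-26)) + (4*3)*(-13/4))*365 = ((223*(1/106) - 10*(-1/26)) + 12*(-13/4))*365 = ((223/106 + 5/13) - 39)*365 = (3429/1378 - 39)*365 = -50313/1378*365 = -18364245/1378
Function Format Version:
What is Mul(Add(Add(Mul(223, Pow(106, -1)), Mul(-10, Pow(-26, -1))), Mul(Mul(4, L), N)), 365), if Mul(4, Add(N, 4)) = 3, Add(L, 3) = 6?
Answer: Rational(-18364245, 1378) ≈ -13327.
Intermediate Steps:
L = 3 (L = Add(-3, 6) = 3)
N = Rational(-13, 4) (N = Add(-4, Mul(Rational(1, 4), 3)) = Add(-4, Rational(3, 4)) = Rational(-13, 4) ≈ -3.2500)
Mul(Add(Add(Mul(223, Pow(106, -1)), Mul(-10, Pow(-26, -1))), Mul(Mul(4, L), N)), 365) = Mul(Add(Add(Mul(223, Pow(106, -1)), Mul(-10, Pow(-26, -1))), Mul(Mul(4, 3), Rational(-13, 4))), 365) = Mul(Add(Add(Mul(223, Rational(1, 106)), Mul(-10, Rational(-1, 26))), Mul(12, Rational(-13, 4))), 365) = Mul(Add(Add(Rational(223, 106), Rational(5, 13)), -39), 365) = Mul(Add(Rational(3429, 1378), -39), 365) = Mul(Rational(-50313, 1378), 365) = Rational(-18364245, 1378)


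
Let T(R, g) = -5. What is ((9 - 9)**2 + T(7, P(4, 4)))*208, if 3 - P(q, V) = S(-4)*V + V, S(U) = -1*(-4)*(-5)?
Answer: -1040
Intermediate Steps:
S(U) = -20 (S(U) = 4*(-5) = -20)
P(q, V) = 3 + 19*V (P(q, V) = 3 - (-20*V + V) = 3 - (-19)*V = 3 + 19*V)
((9 - 9)**2 + T(7, P(4, 4)))*208 = ((9 - 9)**2 - 5)*208 = (0**2 - 5)*208 = (0 - 5)*208 = -5*208 = -1040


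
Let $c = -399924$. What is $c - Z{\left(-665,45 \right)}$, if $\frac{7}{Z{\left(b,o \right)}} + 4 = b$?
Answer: $- \frac{267549149}{669} \approx -3.9992 \cdot 10^{5}$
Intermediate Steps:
$Z{\left(b,o \right)} = \frac{7}{-4 + b}$
$c - Z{\left(-665,45 \right)} = -399924 - \frac{7}{-4 - 665} = -399924 - \frac{7}{-669} = -399924 - 7 \left(- \frac{1}{669}\right) = -399924 - - \frac{7}{669} = -399924 + \frac{7}{669} = - \frac{267549149}{669}$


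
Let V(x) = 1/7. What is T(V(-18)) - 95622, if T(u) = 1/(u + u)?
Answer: -191237/2 ≈ -95619.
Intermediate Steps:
V(x) = ⅐
T(u) = 1/(2*u)
T(V(-18)) - 95622 = 1/(2*(⅐)) - 95622 = (½)*7 - 95622 = 7/2 - 95622 = -191237/2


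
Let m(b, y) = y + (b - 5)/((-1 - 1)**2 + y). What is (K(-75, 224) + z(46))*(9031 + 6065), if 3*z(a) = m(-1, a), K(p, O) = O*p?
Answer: -6334548296/25 ≈ -2.5338e+8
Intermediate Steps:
m(b, y) = y + (-5 + b)/(4 + y) (m(b, y) = y + (-5 + b)/((-2)**2 + y) = y + (-5 + b)/(4 + y))
z(a) = (-6 + a**2 + 4*a)/(3*(4 + a)) (z(a) = ((-5 - 1 + a**2 + 4*a)/(4 + a))/3 = ((-6 + a**2 + 4*a)/(4 + a))/3 = (-6 + a**2 + 4*a)/(3*(4 + a)))
(K(-75, 224) + z(46))*(9031 + 6065) = (224*(-75) + (-6 + 46**2 + 4*46)/(3*(4 + 46)))*(9031 + 6065) = (-16800 + (1/3)*(-6 + 2116 + 184)/50)*15096 = (-16800 + (1/3)*(1/50)*2294)*15096 = (-16800 + 1147/75)*15096 = -1258853/75*15096 = -6334548296/25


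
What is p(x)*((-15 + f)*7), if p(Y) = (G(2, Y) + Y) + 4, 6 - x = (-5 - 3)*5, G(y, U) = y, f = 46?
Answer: 11284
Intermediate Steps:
x = 46 (x = 6 - (-5 - 3)*5 = 6 - (-8)*5 = 6 - 1*(-40) = 6 + 40 = 46)
p(Y) = 6 + Y (p(Y) = (2 + Y) + 4 = 6 + Y)
p(x)*((-15 + f)*7) = (6 + 46)*((-15 + 46)*7) = 52*(31*7) = 52*217 = 11284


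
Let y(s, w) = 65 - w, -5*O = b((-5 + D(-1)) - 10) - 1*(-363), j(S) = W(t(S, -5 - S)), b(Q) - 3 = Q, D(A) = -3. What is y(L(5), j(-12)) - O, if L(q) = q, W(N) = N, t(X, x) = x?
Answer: 638/5 ≈ 127.60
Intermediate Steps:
b(Q) = 3 + Q
j(S) = -5 - S
O = -348/5 (O = -((3 + ((-5 - 3) - 10)) - 1*(-363))/5 = -((3 + (-8 - 10)) + 363)/5 = -((3 - 18) + 363)/5 = -(-15 + 363)/5 = -⅕*348 = -348/5 ≈ -69.600)
y(L(5), j(-12)) - O = (65 - (-5 - 1*(-12))) - 1*(-348/5) = (65 - (-5 + 12)) + 348/5 = (65 - 1*7) + 348/5 = (65 - 7) + 348/5 = 58 + 348/5 = 638/5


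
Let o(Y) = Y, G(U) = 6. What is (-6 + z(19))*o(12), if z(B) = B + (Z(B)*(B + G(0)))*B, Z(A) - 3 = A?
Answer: 125556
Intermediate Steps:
Z(A) = 3 + A
z(B) = B + B*(3 + B)*(6 + B) (z(B) = B + ((3 + B)*(B + 6))*B = B + ((3 + B)*(6 + B))*B = B + B*(3 + B)*(6 + B))
(-6 + z(19))*o(12) = (-6 + 19*(19 + 19² + 9*19))*12 = (-6 + 19*(19 + 361 + 171))*12 = (-6 + 19*551)*12 = (-6 + 10469)*12 = 10463*12 = 125556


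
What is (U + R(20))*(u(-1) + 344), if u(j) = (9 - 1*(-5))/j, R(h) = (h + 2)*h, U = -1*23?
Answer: 137610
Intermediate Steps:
U = -23
R(h) = h*(2 + h) (R(h) = (2 + h)*h = h*(2 + h))
u(j) = 14/j (u(j) = (9 + 5)/j = 14/j)
(U + R(20))*(u(-1) + 344) = (-23 + 20*(2 + 20))*(14/(-1) + 344) = (-23 + 20*22)*(14*(-1) + 344) = (-23 + 440)*(-14 + 344) = 417*330 = 137610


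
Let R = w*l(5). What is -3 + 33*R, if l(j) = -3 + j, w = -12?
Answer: -795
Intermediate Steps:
R = -24 (R = -12*(-3 + 5) = -12*2 = -24)
-3 + 33*R = -3 + 33*(-24) = -3 - 792 = -795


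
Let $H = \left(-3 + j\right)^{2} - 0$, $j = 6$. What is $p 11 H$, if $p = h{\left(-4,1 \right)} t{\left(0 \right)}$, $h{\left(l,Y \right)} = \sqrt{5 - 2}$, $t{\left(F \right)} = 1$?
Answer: $99 \sqrt{3} \approx 171.47$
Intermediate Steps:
$h{\left(l,Y \right)} = \sqrt{3}$
$p = \sqrt{3}$ ($p = \sqrt{3} \cdot 1 = \sqrt{3} \approx 1.732$)
$H = 9$ ($H = \left(-3 + 6\right)^{2} - 0 = 3^{2} + 0 = 9 + 0 = 9$)
$p 11 H = \sqrt{3} \cdot 11 \cdot 9 = 11 \sqrt{3} \cdot 9 = 99 \sqrt{3}$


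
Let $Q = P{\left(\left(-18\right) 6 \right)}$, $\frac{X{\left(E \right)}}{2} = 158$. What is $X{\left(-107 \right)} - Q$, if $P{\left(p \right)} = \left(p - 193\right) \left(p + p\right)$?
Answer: $-64700$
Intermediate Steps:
$X{\left(E \right)} = 316$ ($X{\left(E \right)} = 2 \cdot 158 = 316$)
$P{\left(p \right)} = 2 p \left(-193 + p\right)$ ($P{\left(p \right)} = \left(-193 + p\right) 2 p = 2 p \left(-193 + p\right)$)
$Q = 65016$ ($Q = 2 \left(\left(-18\right) 6\right) \left(-193 - 108\right) = 2 \left(-108\right) \left(-193 - 108\right) = 2 \left(-108\right) \left(-301\right) = 65016$)
$X{\left(-107 \right)} - Q = 316 - 65016 = -64700$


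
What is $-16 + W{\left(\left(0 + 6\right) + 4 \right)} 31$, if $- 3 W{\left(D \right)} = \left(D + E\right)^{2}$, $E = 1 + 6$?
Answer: $- \frac{9007}{3} \approx -3002.3$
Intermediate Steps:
$E = 7$
$W{\left(D \right)} = - \frac{\left(7 + D\right)^{2}}{3}$ ($W{\left(D \right)} = - \frac{\left(D + 7\right)^{2}}{3} = - \frac{\left(7 + D\right)^{2}}{3}$)
$-16 + W{\left(\left(0 + 6\right) + 4 \right)} 31 = -16 + - \frac{\left(7 + \left(\left(0 + 6\right) + 4\right)\right)^{2}}{3} \cdot 31 = -16 + - \frac{\left(7 + \left(6 + 4\right)\right)^{2}}{3} \cdot 31 = -16 + - \frac{\left(7 + 10\right)^{2}}{3} \cdot 31 = -16 + - \frac{17^{2}}{3} \cdot 31 = -16 + \left(- \frac{1}{3}\right) 289 \cdot 31 = -16 - \frac{8959}{3} = - \frac{9007}{3}$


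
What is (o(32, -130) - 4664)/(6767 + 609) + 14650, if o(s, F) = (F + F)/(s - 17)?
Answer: 81040289/5532 ≈ 14649.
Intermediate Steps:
o(s, F) = 2*F/(-17 + s) (o(s, F) = (2*F)/(-17 + s) = 2*F/(-17 + s))
(o(32, -130) - 4664)/(6767 + 609) + 14650 = (2*(-130)/(-17 + 32) - 4664)/(6767 + 609) + 14650 = (2*(-130)/15 - 4664)/7376 + 14650 = (2*(-130)*(1/15) - 4664)*(1/7376) + 14650 = (-52/3 - 4664)*(1/7376) + 14650 = -14044/3*1/7376 + 14650 = -3511/5532 + 14650 = 81040289/5532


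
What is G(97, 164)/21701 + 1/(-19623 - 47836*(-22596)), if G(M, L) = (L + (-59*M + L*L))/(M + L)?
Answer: 10841356936343/2877865312885668 ≈ 0.0037672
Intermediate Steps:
G(M, L) = (L + L² - 59*M)/(L + M) (G(M, L) = (L + (-59*M + L²))/(L + M) = (L + (L² - 59*M))/(L + M) = (L + L² - 59*M)/(L + M))
G(97, 164)/21701 + 1/(-19623 - 47836*(-22596)) = ((164 + 164² - 59*97)/(164 + 97))/21701 + 1/(-19623 - 47836*(-22596)) = ((164 + 26896 - 5723)/261)*(1/21701) - 1/22596/(-67459) = ((1/261)*21337)*(1/21701) - 1/67459*(-1/22596) = (21337/261)*(1/21701) + 1/1524303564 = 21337/5663961 + 1/1524303564 = 10841356936343/2877865312885668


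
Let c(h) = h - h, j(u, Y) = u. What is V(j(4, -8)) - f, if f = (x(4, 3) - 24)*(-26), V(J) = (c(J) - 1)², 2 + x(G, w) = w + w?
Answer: -519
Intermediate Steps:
x(G, w) = -2 + 2*w (x(G, w) = -2 + (w + w) = -2 + 2*w)
c(h) = 0
V(J) = 1 (V(J) = (0 - 1)² = (-1)² = 1)
f = 520 (f = ((-2 + 2*3) - 24)*(-26) = ((-2 + 6) - 24)*(-26) = (4 - 24)*(-26) = -20*(-26) = 520)
V(j(4, -8)) - f = 1 - 1*520 = 1 - 520 = -519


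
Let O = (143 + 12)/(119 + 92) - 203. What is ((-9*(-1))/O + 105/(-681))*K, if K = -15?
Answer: 3208005/1076434 ≈ 2.9802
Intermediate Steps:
O = -42678/211 (O = 155/211 - 203 = -42678/211 ≈ -202.27)
((-9*(-1))/O + 105/(-681))*K = ((-9*(-1))/(-42678/211) + 105/(-681))*(-15) = (9*(-211/42678) + 105*(-1/681))*(-15) = (-211/4742 - 35/227)*(-15) = -213867/1076434*(-15) = 3208005/1076434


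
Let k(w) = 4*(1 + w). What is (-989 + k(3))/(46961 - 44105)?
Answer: -139/408 ≈ -0.34069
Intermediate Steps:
k(w) = 4 + 4*w
(-989 + k(3))/(46961 - 44105) = (-989 + (4 + 4*3))/(46961 - 44105) = (-989 + (4 + 12))/2856 = (-989 + 16)*(1/2856) = -973*1/2856 = -139/408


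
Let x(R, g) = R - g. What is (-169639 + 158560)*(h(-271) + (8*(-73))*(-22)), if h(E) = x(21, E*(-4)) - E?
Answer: -133568424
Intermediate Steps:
h(E) = 21 + 3*E (h(E) = (21 - E*(-4)) - E = (21 - (-4)*E) - E = (21 + 4*E) - E = 21 + 3*E)
(-169639 + 158560)*(h(-271) + (8*(-73))*(-22)) = (-169639 + 158560)*((21 + 3*(-271)) + (8*(-73))*(-22)) = -11079*((21 - 813) - 584*(-22)) = -11079*(-792 + 12848) = -11079*12056 = -133568424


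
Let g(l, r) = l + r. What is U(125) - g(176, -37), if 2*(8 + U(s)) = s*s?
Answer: 15331/2 ≈ 7665.5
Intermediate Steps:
U(s) = -8 + s²/2 (U(s) = -8 + (s*s)/2 = -8 + s²/2)
U(125) - g(176, -37) = (-8 + (½)*125²) - (176 - 37) = (-8 + (½)*15625) - 1*139 = (-8 + 15625/2) - 139 = 15609/2 - 139 = 15331/2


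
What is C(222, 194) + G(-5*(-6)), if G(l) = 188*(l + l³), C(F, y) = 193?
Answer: 5081833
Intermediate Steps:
G(l) = 188*l + 188*l³
C(222, 194) + G(-5*(-6)) = 193 + 188*(-5*(-6))*(1 + (-5*(-6))²) = 193 + 188*30*(1 + 30²) = 193 + 188*30*(1 + 900) = 193 + 188*30*901 = 193 + 5081640 = 5081833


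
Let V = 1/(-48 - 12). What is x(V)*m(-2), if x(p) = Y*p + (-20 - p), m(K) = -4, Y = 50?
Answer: 1249/15 ≈ 83.267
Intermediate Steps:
V = -1/60 (V = 1/(-60) = -1/60 ≈ -0.016667)
x(p) = -20 + 49*p (x(p) = 50*p + (-20 - p) = -20 + 49*p)
x(V)*m(-2) = (-20 + 49*(-1/60))*(-4) = (-20 - 49/60)*(-4) = -1249/60*(-4) = 1249/15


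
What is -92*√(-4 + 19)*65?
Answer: -5980*√15 ≈ -23160.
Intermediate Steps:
-92*√(-4 + 19)*65 = -92*√15*65 = -5980*√15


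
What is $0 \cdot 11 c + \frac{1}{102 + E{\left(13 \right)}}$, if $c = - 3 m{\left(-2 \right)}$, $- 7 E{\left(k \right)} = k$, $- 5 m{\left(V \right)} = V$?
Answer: $\frac{7}{701} \approx 0.0099857$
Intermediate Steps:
$m{\left(V \right)} = - \frac{V}{5}$
$E{\left(k \right)} = - \frac{k}{7}$
$c = - \frac{6}{5}$ ($c = - 3 \left(\left(- \frac{1}{5}\right) \left(-2\right)\right) = \left(-3\right) \frac{2}{5} = - \frac{6}{5} \approx -1.2$)
$0 \cdot 11 c + \frac{1}{102 + E{\left(13 \right)}} = 0 \cdot 11 \left(- \frac{6}{5}\right) + \frac{1}{102 - \frac{13}{7}} = 0 \left(- \frac{6}{5}\right) + \frac{1}{102 - \frac{13}{7}} = 0 + \frac{1}{\frac{701}{7}} = 0 + \frac{7}{701} = \frac{7}{701}$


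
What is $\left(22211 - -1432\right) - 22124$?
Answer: $1519$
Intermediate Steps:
$\left(22211 - -1432\right) - 22124 = \left(22211 + 1432\right) - 22124 = 23643 - 22124 = 1519$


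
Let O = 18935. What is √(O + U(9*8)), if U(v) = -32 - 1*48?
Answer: 3*√2095 ≈ 137.31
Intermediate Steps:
U(v) = -80 (U(v) = -32 - 48 = -80)
√(O + U(9*8)) = √(18935 - 80) = √18855 = 3*√2095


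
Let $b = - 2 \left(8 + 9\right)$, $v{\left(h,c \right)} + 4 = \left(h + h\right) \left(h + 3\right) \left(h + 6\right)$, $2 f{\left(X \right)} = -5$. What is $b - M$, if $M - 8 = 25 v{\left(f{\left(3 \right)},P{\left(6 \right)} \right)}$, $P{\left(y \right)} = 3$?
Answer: $\frac{1107}{4} \approx 276.75$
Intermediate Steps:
$f{\left(X \right)} = - \frac{5}{2}$ ($f{\left(X \right)} = \frac{1}{2} \left(-5\right) = - \frac{5}{2}$)
$v{\left(h,c \right)} = -4 + 2 h \left(3 + h\right) \left(6 + h\right)$ ($v{\left(h,c \right)} = -4 + \left(h + h\right) \left(h + 3\right) \left(h + 6\right) = -4 + 2 h \left(3 + h\right) \left(6 + h\right)$)
$b = -34$ ($b = \left(-2\right) 17 = -34$)
$M = - \frac{1243}{4}$ ($M = 8 + 25 \left(-4 + 2 \left(- \frac{5}{2}\right)^{3} + 18 \left(- \frac{5}{2}\right)^{2} + 36 \left(- \frac{5}{2}\right)\right) = 8 + 25 \left(-4 + 2 \left(- \frac{125}{8}\right) + 18 \cdot \frac{25}{4} - 90\right) = 8 + 25 \left(-4 - \frac{125}{4} + \frac{225}{2} - 90\right) = 8 + 25 \left(- \frac{51}{4}\right) = 8 - \frac{1275}{4} = - \frac{1243}{4} \approx -310.75$)
$b - M = -34 - - \frac{1243}{4} = -34 + \frac{1243}{4} = \frac{1107}{4}$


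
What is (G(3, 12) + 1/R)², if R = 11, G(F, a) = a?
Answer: 17689/121 ≈ 146.19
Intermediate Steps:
(G(3, 12) + 1/R)² = (12 + 1/11)² = (133/11)² = 17689/121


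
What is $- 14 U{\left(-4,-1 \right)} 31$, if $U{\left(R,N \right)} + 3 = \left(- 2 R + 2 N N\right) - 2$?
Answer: $-2170$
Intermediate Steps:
$U{\left(R,N \right)} = -5 - 2 R + 2 N^{2}$ ($U{\left(R,N \right)} = -3 - \left(2 + 2 R - 2 N N\right) = -3 - \left(2 - 2 N^{2} + 2 R\right) = -5 - 2 R + 2 N^{2}$)
$- 14 U{\left(-4,-1 \right)} 31 = - 14 \left(-5 - -8 + 2 \left(-1\right)^{2}\right) 31 = - 14 \left(-5 + 8 + 2 \cdot 1\right) 31 = - 14 \left(-5 + 8 + 2\right) 31 = \left(-14\right) 5 \cdot 31 = \left(-70\right) 31 = -2170$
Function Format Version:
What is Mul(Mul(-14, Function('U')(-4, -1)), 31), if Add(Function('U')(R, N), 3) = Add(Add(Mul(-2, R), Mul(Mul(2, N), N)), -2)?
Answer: -2170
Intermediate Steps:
Function('U')(R, N) = Add(-5, Mul(-2, R), Mul(2, Pow(N, 2))) (Function('U')(R, N) = Add(-3, Add(Add(Mul(-2, R), Mul(Mul(2, N), N)), -2)) = Add(-3, Add(Add(Mul(-2, R), Mul(2, Pow(N, 2))), -2)) = Add(-3, Add(-2, Mul(-2, R), Mul(2, Pow(N, 2)))) = Add(-5, Mul(-2, R), Mul(2, Pow(N, 2))))
Mul(Mul(-14, Function('U')(-4, -1)), 31) = Mul(Mul(-14, Add(-5, Mul(-2, -4), Mul(2, Pow(-1, 2)))), 31) = Mul(Mul(-14, Add(-5, 8, Mul(2, 1))), 31) = Mul(Mul(-14, Add(-5, 8, 2)), 31) = Mul(Mul(-14, 5), 31) = Mul(-70, 31) = -2170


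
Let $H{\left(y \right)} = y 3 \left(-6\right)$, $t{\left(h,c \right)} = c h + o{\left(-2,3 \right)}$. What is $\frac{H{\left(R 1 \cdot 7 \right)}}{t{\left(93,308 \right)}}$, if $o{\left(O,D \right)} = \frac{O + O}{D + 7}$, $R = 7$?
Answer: $- \frac{2205}{71609} \approx -0.030792$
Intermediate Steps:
$o{\left(O,D \right)} = \frac{2 O}{7 + D}$
$t{\left(h,c \right)} = - \frac{2}{5} + c h$ ($t{\left(h,c \right)} = c h + 2 \left(-2\right) \frac{1}{7 + 3} = c h + 2 \left(-2\right) \frac{1}{10} = c h - \frac{2}{5} = - \frac{2}{5} + c h$)
$H{\left(y \right)} = - 18 y$ ($H{\left(y \right)} = 3 y \left(-6\right) = - 18 y$)
$\frac{H{\left(R 1 \cdot 7 \right)}}{t{\left(93,308 \right)}} = \frac{\left(-18\right) 7 \cdot 1 \cdot 7}{- \frac{2}{5} + 308 \cdot 93} = \frac{\left(-18\right) 7 \cdot 7}{- \frac{2}{5} + 28644} = \frac{\left(-18\right) 49}{\frac{143218}{5}} = \left(-882\right) \frac{5}{143218} = - \frac{2205}{71609}$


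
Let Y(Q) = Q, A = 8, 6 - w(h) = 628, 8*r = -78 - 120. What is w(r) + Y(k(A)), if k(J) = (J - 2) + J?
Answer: -608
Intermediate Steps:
r = -99/4 (r = (-78 - 120)/8 = (1/8)*(-198) = -99/4 ≈ -24.750)
w(h) = -622 (w(h) = 6 - 1*628 = 6 - 628 = -622)
k(J) = -2 + 2*J (k(J) = (-2 + J) + J = -2 + 2*J)
w(r) + Y(k(A)) = -622 + (-2 + 2*8) = -622 + (-2 + 16) = -622 + 14 = -608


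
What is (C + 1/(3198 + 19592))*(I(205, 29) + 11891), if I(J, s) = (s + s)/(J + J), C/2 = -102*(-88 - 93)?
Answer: 1025653057781162/2335975 ≈ 4.3907e+8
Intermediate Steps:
C = 36924 (C = 2*(-102*(-88 - 93)) = 2*(-102*(-181)) = 2*18462 = 36924)
I(J, s) = s/J (I(J, s) = (2*s)/((2*J)) = (2*s)*(1/(2*J)) = s/J)
(C + 1/(3198 + 19592))*(I(205, 29) + 11891) = (36924 + 1/(3198 + 19592))*(29/205 + 11891) = (36924 + 1/22790)*(29*(1/205) + 11891) = (36924 + 1/22790)*(29/205 + 11891) = (841497961/22790)*(2437684/205) = 1025653057781162/2335975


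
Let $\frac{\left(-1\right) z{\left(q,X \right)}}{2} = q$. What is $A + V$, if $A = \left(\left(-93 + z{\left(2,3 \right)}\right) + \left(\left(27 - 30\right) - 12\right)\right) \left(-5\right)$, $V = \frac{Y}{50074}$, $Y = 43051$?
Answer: $\frac{28084491}{50074} \approx 560.86$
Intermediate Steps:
$z{\left(q,X \right)} = - 2 q$
$V = \frac{43051}{50074} \approx 0.85975$
$A = 560$ ($A = \left(\left(-93 - 4\right) + \left(\left(27 - 30\right) - 12\right)\right) \left(-5\right) = \left(\left(-93 - 4\right) - 15\right) \left(-5\right) = \left(-97 - 15\right) \left(-5\right) = \left(-112\right) \left(-5\right) = 560$)
$A + V = 560 + \frac{43051}{50074} = \frac{28084491}{50074}$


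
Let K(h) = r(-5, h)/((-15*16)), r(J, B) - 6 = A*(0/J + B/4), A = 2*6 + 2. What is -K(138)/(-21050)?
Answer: -163/1684000 ≈ -9.6793e-5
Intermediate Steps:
A = 14 (A = 12 + 2 = 14)
r(J, B) = 6 + 7*B/2 (r(J, B) = 6 + 14*(0/J + B/4) = 6 + 14*(0 + B*(1/4)) = 6 + 14*(0 + B/4) = 6 + 14*(B/4) = 6 + 7*B/2)
K(h) = -1/40 - 7*h/480 (K(h) = (6 + 7*h/2)/((-15*16)) = (6 + 7*h/2)/(-240) = (6 + 7*h/2)*(-1/240) = -1/40 - 7*h/480)
-K(138)/(-21050) = -(-1/40 - 7/480*138)/(-21050) = -(-1/40 - 161/80)*(-1/21050) = -1*(-163/80)*(-1/21050) = (163/80)*(-1/21050) = -163/1684000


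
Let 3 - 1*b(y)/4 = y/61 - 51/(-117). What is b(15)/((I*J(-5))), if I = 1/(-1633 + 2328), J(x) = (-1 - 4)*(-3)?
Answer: 3066340/7137 ≈ 429.64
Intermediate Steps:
J(x) = 15 (J(x) = -5*(-3) = 15)
I = 1/695 ≈ 0.0014388
b(y) = 400/39 - 4*y/61 (b(y) = 12 - 4*(y/61 - 51/(-117)) = 12 - 4*(y*(1/61) - 51*(-1/117)) = 12 - 4*(y/61 + 17/39) = 12 - 4*(17/39 + y/61) = 12 + (-68/39 - 4*y/61) = 400/39 - 4*y/61)
b(15)/((I*J(-5))) = (400/39 - 4/61*15)/(((1/695)*15)) = (400/39 - 60/61)/(3/139) = (22060/2379)*(139/3) = 3066340/7137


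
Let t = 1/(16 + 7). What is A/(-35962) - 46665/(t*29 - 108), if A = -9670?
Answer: 3862157464/8828671 ≈ 437.46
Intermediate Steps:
t = 1/23 ≈ 0.043478
A/(-35962) - 46665/(t*29 - 108) = -9670/(-35962) - 46665/((1/23)*29 - 108) = -9670*(-1/35962) - 46665/(29/23 - 108) = 4835/17981 - 46665/(-2455/23) = 4835/17981 - 46665*(-23/2455) = 4835/17981 + 214659/491 = 3862157464/8828671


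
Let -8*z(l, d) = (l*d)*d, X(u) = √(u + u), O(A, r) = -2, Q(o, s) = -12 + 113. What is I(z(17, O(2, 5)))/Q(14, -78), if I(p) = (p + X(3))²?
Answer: 313/404 - 17*√6/101 ≈ 0.36246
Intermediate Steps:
Q(o, s) = 101
X(u) = √2*√u (X(u) = √(2*u) = √2*√u)
z(l, d) = -l*d²/8 (z(l, d) = -l*d*d/8 = -d*l*d/8 = -l*d²/8)
I(p) = (p + √6)² (I(p) = (p + √2*√3)² = (p + √6)²)
I(z(17, O(2, 5)))/Q(14, -78) = (-⅛*17*(-2)² + √6)²/101 = (-⅛*17*4 + √6)²*(1/101) = (-17/2 + √6)²*(1/101) = (-17/2 + √6)²/101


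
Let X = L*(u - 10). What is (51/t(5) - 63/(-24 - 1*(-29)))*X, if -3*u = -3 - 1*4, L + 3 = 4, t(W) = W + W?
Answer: 115/2 ≈ 57.500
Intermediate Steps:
t(W) = 2*W
L = 1 (L = -3 + 4 = 1)
u = 7/3 (u = -(-3 - 1*4)/3 = -(-3 - 4)/3 = -⅓*(-7) = 7/3 ≈ 2.3333)
X = -23/3 (X = 1*(7/3 - 10) = 1*(-23/3) = -23/3 ≈ -7.6667)
(51/t(5) - 63/(-24 - 1*(-29)))*X = (51/((2*5)) - 63/(-24 - 1*(-29)))*(-23/3) = (51/10 - 63/(-24 + 29))*(-23/3) = (51*(⅒) - 63/5)*(-23/3) = (51/10 - 63*⅕)*(-23/3) = (51/10 - 63/5)*(-23/3) = -15/2*(-23/3) = 115/2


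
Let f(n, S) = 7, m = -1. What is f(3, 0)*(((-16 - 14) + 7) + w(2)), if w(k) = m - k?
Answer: -182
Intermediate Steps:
w(k) = -1 - k
f(3, 0)*(((-16 - 14) + 7) + w(2)) = 7*(((-16 - 14) + 7) + (-1 - 1*2)) = 7*((-30 + 7) + (-1 - 2)) = 7*(-23 - 3) = 7*(-26) = -182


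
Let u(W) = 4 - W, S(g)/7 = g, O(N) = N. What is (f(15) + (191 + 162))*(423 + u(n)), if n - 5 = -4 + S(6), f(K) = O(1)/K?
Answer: 677888/5 ≈ 1.3558e+5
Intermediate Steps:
S(g) = 7*g
f(K) = 1/K
n = 43 (n = 5 + (-4 + 7*6) = 5 + (-4 + 42) = 5 + 38 = 43)
(f(15) + (191 + 162))*(423 + u(n)) = (1/15 + (191 + 162))*(423 + (4 - 1*43)) = (1/15 + 353)*(423 + (4 - 43)) = 5296*(423 - 39)/15 = (5296/15)*384 = 677888/5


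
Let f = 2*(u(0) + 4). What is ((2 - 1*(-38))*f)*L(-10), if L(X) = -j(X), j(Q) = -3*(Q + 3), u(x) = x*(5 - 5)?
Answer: -6720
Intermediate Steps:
u(x) = 0 (u(x) = x*0 = 0)
j(Q) = -9 - 3*Q (j(Q) = -3*(3 + Q) = -9 - 3*Q)
L(X) = 9 + 3*X (L(X) = -(-9 - 3*X) = 9 + 3*X)
f = 8 (f = 2*(0 + 4) = 2*4 = 8)
((2 - 1*(-38))*f)*L(-10) = ((2 - 1*(-38))*8)*(9 + 3*(-10)) = ((2 + 38)*8)*(9 - 30) = (40*8)*(-21) = 320*(-21) = -6720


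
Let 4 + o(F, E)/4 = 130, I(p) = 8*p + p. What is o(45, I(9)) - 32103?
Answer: -31599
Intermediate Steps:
I(p) = 9*p
o(F, E) = 504 (o(F, E) = -16 + 4*130 = -16 + 520 = 504)
o(45, I(9)) - 32103 = 504 - 32103 = -31599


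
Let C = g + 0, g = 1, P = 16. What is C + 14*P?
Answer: 225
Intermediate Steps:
C = 1 (C = 1 + 0 = 1)
C + 14*P = 1 + 14*16 = 1 + 224 = 225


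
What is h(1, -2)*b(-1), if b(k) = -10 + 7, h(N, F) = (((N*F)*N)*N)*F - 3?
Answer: -3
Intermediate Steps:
h(N, F) = -3 + F²*N³ (h(N, F) = (((F*N)*N)*N)*F - 3 = ((F*N²)*N)*F - 3 = (F*N³)*F - 3 = F²*N³ - 3 = -3 + F²*N³)
b(k) = -3
h(1, -2)*b(-1) = (-3 + (-2)²*1³)*(-3) = (-3 + 4*1)*(-3) = (-3 + 4)*(-3) = 1*(-3) = -3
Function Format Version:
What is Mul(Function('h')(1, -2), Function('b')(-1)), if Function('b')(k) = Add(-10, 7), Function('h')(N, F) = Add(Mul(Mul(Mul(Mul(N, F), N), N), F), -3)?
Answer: -3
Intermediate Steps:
Function('h')(N, F) = Add(-3, Mul(Pow(F, 2), Pow(N, 3))) (Function('h')(N, F) = Add(Mul(Mul(Mul(Mul(F, N), N), N), F), -3) = Add(Mul(Mul(Mul(F, Pow(N, 2)), N), F), -3) = Add(Mul(Mul(F, Pow(N, 3)), F), -3) = Add(Mul(Pow(F, 2), Pow(N, 3)), -3) = Add(-3, Mul(Pow(F, 2), Pow(N, 3))))
Function('b')(k) = -3
Mul(Function('h')(1, -2), Function('b')(-1)) = Mul(Add(-3, Mul(Pow(-2, 2), Pow(1, 3))), -3) = Mul(Add(-3, Mul(4, 1)), -3) = Mul(Add(-3, 4), -3) = Mul(1, -3) = -3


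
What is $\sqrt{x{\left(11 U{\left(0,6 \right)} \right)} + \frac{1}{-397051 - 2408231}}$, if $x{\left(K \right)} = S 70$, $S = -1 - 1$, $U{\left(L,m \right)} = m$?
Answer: $\frac{19 i \sqrt{339102799858}}{935094} \approx 11.832 i$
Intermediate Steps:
$S = -2$ ($S = -1 - 1 = -2$)
$x{\left(K \right)} = -140$ ($x{\left(K \right)} = \left(-2\right) 70 = -140$)
$\sqrt{x{\left(11 U{\left(0,6 \right)} \right)} + \frac{1}{-397051 - 2408231}} = \sqrt{-140 + \frac{1}{-397051 - 2408231}} = \sqrt{-140 + \frac{1}{-2805282}} = \sqrt{-140 - \frac{1}{2805282}} = \sqrt{- \frac{392739481}{2805282}} = \frac{19 i \sqrt{339102799858}}{935094}$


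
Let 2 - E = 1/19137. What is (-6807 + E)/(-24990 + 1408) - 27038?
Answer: -6100907281303/225644367 ≈ -27038.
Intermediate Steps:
E = 38273/19137 (E = 2 - 1/19137 = 38273/19137 ≈ 1.9999)
(-6807 + E)/(-24990 + 1408) - 27038 = (-6807 + 38273/19137)/(-24990 + 1408) - 27038 = -130227286/19137/(-23582) - 27038 = -130227286/19137*(-1/23582) - 27038 = 65113643/225644367 - 27038 = -6100907281303/225644367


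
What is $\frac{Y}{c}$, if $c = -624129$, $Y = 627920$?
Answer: $- \frac{627920}{624129} \approx -1.0061$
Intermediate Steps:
$\frac{Y}{c} = \frac{627920}{-624129} = 627920 \left(- \frac{1}{624129}\right) = - \frac{627920}{624129}$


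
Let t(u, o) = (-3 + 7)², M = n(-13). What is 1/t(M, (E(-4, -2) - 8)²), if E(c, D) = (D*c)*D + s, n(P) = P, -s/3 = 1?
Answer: 1/16 ≈ 0.062500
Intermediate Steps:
s = -3 (s = -3*1 = -3)
E(c, D) = -3 + c*D² (E(c, D) = (D*c)*D - 3 = c*D² - 3 = -3 + c*D²)
M = -13
t(u, o) = 16 (t(u, o) = 4² = 16)
1/t(M, (E(-4, -2) - 8)²) = 1/16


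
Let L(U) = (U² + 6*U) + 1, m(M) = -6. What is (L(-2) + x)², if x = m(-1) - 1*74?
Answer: 7569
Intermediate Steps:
L(U) = 1 + U² + 6*U
x = -80 (x = -6 - 1*74 = -6 - 74 = -80)
(L(-2) + x)² = ((1 + (-2)² + 6*(-2)) - 80)² = ((1 + 4 - 12) - 80)² = (-7 - 80)² = (-87)² = 7569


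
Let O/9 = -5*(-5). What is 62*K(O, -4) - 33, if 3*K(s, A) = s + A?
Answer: 13603/3 ≈ 4534.3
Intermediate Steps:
O = 225 (O = 9*(-5*(-5)) = 9*25 = 225)
K(s, A) = A/3 + s/3 (K(s, A) = (s + A)/3 = (A + s)/3 = A/3 + s/3)
62*K(O, -4) - 33 = 62*((⅓)*(-4) + (⅓)*225) - 33 = 62*(-4/3 + 75) - 33 = 62*(221/3) - 33 = 13702/3 - 33 = 13603/3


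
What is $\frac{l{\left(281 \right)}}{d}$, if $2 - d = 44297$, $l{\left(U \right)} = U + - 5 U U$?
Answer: $\frac{131508}{14765} \approx 8.9067$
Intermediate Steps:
$l{\left(U \right)} = U - 5 U^{2}$
$d = -44295$ ($d = 2 - 44297 = -44295$)
$\frac{l{\left(281 \right)}}{d} = \frac{281 \left(1 - 1405\right)}{-44295} = 281 \left(1 - 1405\right) \left(- \frac{1}{44295}\right) = 281 \left(-1404\right) \left(- \frac{1}{44295}\right) = \left(-394524\right) \left(- \frac{1}{44295}\right) = \frac{131508}{14765}$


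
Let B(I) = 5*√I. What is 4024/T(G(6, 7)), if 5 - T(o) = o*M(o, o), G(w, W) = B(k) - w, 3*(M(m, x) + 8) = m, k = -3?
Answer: -2012*I/(15*I + 30*√3) ≈ -10.318 - 35.742*I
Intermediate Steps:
M(m, x) = -8 + m/3
G(w, W) = -w + 5*I*√3 (G(w, W) = 5*√(-3) - w = 5*(I*√3) - w = 5*I*√3 - w = -w + 5*I*√3)
T(o) = 5 - o*(-8 + o/3)
4024/T(G(6, 7)) = 4024/(5 - (-1*6 + 5*I*√3)*(-24 + (-1*6 + 5*I*√3))/3) = 4024/(5 - (-6 + 5*I*√3)*(-24 + (-6 + 5*I*√3))/3) = 4024/(5 - (-6 + 5*I*√3)*(-30 + 5*I*√3)/3) = 4024/(5 - (-30 + 5*I*√3)*(-6 + 5*I*√3)/3)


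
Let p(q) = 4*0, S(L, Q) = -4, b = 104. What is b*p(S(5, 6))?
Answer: 0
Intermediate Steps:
p(q) = 0
b*p(S(5, 6)) = 104*0 = 0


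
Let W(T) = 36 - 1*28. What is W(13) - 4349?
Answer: -4341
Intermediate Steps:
W(T) = 8 (W(T) = 36 - 28 = 8)
W(13) - 4349 = 8 - 4349 = -4341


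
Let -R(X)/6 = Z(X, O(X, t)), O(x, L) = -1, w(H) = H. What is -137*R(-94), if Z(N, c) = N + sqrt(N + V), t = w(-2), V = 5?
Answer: -77268 + 822*I*sqrt(89) ≈ -77268.0 + 7754.7*I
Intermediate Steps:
t = -2
Z(N, c) = N + sqrt(5 + N) (Z(N, c) = N + sqrt(N + 5) = N + sqrt(5 + N))
R(X) = -6*X - 6*sqrt(5 + X) (R(X) = -6*(X + sqrt(5 + X)) = -6*X - 6*sqrt(5 + X))
-137*R(-94) = -137*(-6*(-94) - 6*sqrt(5 - 94)) = -137*(564 - 6*I*sqrt(89)) = -77268 + 822*I*sqrt(89)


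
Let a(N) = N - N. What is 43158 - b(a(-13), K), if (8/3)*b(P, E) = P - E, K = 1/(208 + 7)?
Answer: 74231763/1720 ≈ 43158.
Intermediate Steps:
a(N) = 0
K = 1/215 ≈ 0.0046512
b(P, E) = -3*E/8 + 3*P/8 (b(P, E) = 3*(P - E)/8 = -3*E/8 + 3*P/8)
43158 - b(a(-13), K) = 43158 - (-3/8*1/215 + (3/8)*0) = 43158 - (-3/1720 + 0) = 43158 - 1*(-3/1720) = 43158 + 3/1720 = 74231763/1720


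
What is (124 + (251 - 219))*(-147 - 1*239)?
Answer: -60216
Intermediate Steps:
(124 + (251 - 219))*(-147 - 1*239) = (124 + 32)*(-147 - 239) = 156*(-386) = -60216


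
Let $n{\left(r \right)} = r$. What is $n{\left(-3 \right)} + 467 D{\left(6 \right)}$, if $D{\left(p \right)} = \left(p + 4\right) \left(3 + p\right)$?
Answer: $42027$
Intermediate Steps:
$D{\left(p \right)} = \left(3 + p\right) \left(4 + p\right)$ ($D{\left(p \right)} = \left(4 + p\right) \left(3 + p\right) = \left(3 + p\right) \left(4 + p\right)$)
$n{\left(-3 \right)} + 467 D{\left(6 \right)} = -3 + 467 \left(12 + 6^{2} + 7 \cdot 6\right) = -3 + 467 \left(12 + 36 + 42\right) = -3 + 467 \cdot 90 = -3 + 42030 = 42027$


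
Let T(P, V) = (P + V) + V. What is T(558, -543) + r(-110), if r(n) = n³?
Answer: -1331528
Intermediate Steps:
T(P, V) = P + 2*V
T(558, -543) + r(-110) = (558 + 2*(-543)) + (-110)³ = (558 - 1086) - 1331000 = -528 - 1331000 = -1331528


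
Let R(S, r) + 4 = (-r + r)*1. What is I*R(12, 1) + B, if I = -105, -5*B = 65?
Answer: 407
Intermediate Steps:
B = -13 (B = -⅕*65 = -13)
R(S, r) = -4 (R(S, r) = -4 + (-r + r)*1 = -4 + 0*1 = -4 + 0 = -4)
I*R(12, 1) + B = -105*(-4) - 13 = 420 - 13 = 407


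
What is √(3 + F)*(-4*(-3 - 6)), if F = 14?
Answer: 36*√17 ≈ 148.43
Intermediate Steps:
√(3 + F)*(-4*(-3 - 6)) = √(3 + 14)*(-4*(-3 - 6)) = √17*(-4*(-9)) = √17*36 = 36*√17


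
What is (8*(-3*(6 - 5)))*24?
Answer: -576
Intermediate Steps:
(8*(-3*(6 - 5)))*24 = (8*(-3*1))*24 = (8*(-3))*24 = -24*24 = -576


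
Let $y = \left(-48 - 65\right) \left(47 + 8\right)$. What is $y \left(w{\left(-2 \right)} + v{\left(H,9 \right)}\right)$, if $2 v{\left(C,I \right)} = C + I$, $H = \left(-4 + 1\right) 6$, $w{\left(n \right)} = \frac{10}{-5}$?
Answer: $\frac{80795}{2} \approx 40398.0$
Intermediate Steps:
$w{\left(n \right)} = -2$ ($w{\left(n \right)} = 10 \left(- \frac{1}{5}\right) = -2$)
$H = -18$ ($H = \left(-3\right) 6 = -18$)
$v{\left(C,I \right)} = \frac{C}{2} + \frac{I}{2}$ ($v{\left(C,I \right)} = \frac{C + I}{2} = \frac{C}{2} + \frac{I}{2}$)
$y = -6215$ ($y = \left(-113\right) 55 = -6215$)
$y \left(w{\left(-2 \right)} + v{\left(H,9 \right)}\right) = - 6215 \left(-2 + \left(\frac{1}{2} \left(-18\right) + \frac{1}{2} \cdot 9\right)\right) = - 6215 \left(-2 + \left(-9 + \frac{9}{2}\right)\right) = - 6215 \left(-2 - \frac{9}{2}\right) = \left(-6215\right) \left(- \frac{13}{2}\right) = \frac{80795}{2}$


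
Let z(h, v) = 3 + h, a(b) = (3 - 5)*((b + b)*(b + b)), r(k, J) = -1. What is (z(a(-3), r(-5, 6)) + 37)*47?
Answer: -1504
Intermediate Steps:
a(b) = -8*b**2 (a(b) = -2*2*b*2*b = -8*b**2)
(z(a(-3), r(-5, 6)) + 37)*47 = ((3 - 8*(-3)**2) + 37)*47 = ((3 - 8*9) + 37)*47 = ((3 - 72) + 37)*47 = (-69 + 37)*47 = -32*47 = -1504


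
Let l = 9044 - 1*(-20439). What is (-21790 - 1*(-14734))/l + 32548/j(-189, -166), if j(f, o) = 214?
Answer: 479051350/3154681 ≈ 151.85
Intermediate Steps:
l = 29483 (l = 9044 + 20439 = 29483)
(-21790 - 1*(-14734))/l + 32548/j(-189, -166) = (-21790 - 1*(-14734))/29483 + 32548/214 = (-21790 + 14734)*(1/29483) + 32548*(1/214) = -7056*1/29483 + 16274/107 = -7056/29483 + 16274/107 = 479051350/3154681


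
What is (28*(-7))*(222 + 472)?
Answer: -136024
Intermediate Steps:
(28*(-7))*(222 + 472) = -196*694 = -136024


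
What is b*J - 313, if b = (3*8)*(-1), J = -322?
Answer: 7415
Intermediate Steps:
b = -24 (b = 24*(-1) = -24)
b*J - 313 = -24*(-322) - 313 = 7728 - 313 = 7415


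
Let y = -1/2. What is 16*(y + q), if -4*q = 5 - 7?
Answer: 0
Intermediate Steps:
y = -½ (y = -1*½ = -½ ≈ -0.50000)
q = ½ (q = -(5 - 7)/4 = -¼*(-2) = ½ ≈ 0.50000)
16*(y + q) = 16*(-½ + ½) = 16*0 = 0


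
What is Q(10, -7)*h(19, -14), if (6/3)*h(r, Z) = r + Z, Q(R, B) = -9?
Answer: -45/2 ≈ -22.500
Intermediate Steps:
h(r, Z) = Z/2 + r/2 (h(r, Z) = (r + Z)/2 = (Z + r)/2 = Z/2 + r/2)
Q(10, -7)*h(19, -14) = -9*((½)*(-14) + (½)*19) = -9*(-7 + 19/2) = -9*5/2 = -45/2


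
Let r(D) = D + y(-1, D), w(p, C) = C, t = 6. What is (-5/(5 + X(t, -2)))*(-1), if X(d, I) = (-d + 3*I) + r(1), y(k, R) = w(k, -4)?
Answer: -½ ≈ -0.50000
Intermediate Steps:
y(k, R) = -4
r(D) = -4 + D (r(D) = D - 4 = -4 + D)
X(d, I) = -3 - d + 3*I (X(d, I) = (-d + 3*I) + (-4 + 1) = (-d + 3*I) - 3 = -3 - d + 3*I)
(-5/(5 + X(t, -2)))*(-1) = (-5/(5 + (-3 - 1*6 + 3*(-2))))*(-1) = (-5/(5 + (-3 - 6 - 6)))*(-1) = (-5/(5 - 15))*(-1) = (-5/(-10))*(-1) = -⅒*(-5)*(-1) = (½)*(-1) = -½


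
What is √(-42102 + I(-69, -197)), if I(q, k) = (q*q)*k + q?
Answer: 2*I*√245022 ≈ 989.99*I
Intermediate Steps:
I(q, k) = q + k*q² (I(q, k) = q²*k + q = k*q² + q = q + k*q²)
√(-42102 + I(-69, -197)) = √(-42102 - 69*(1 - 197*(-69))) = √(-42102 - 69*(1 + 13593)) = √(-42102 - 69*13594) = √(-42102 - 937986) = √(-980088) = 2*I*√245022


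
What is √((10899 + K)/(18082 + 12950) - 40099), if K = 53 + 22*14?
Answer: I*√268155465674/2586 ≈ 200.25*I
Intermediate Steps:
K = 361 (K = 53 + 308 = 361)
√((10899 + K)/(18082 + 12950) - 40099) = √((10899 + 361)/(18082 + 12950) - 40099) = √(11260/31032 - 40099) = √(11260*(1/31032) - 40099) = √(2815/7758 - 40099) = √(-311085227/7758) = I*√268155465674/2586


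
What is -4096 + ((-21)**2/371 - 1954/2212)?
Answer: -240081431/58618 ≈ -4095.7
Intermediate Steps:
-4096 + ((-21)**2/371 - 1954/2212) = -4096 + (441*(1/371) - 1954*1/2212) = -4096 + (63/53 - 977/1106) = -4096 + 17897/58618 = -240081431/58618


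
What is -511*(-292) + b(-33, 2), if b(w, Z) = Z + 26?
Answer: 149240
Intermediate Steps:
b(w, Z) = 26 + Z
-511*(-292) + b(-33, 2) = -511*(-292) + (26 + 2) = 149212 + 28 = 149240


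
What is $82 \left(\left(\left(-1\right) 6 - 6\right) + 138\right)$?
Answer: $10332$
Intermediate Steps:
$82 \left(\left(\left(-1\right) 6 - 6\right) + 138\right) = 82 \left(\left(-6 - 6\right) + 138\right) = 82 \left(-12 + 138\right) = 82 \cdot 126 = 10332$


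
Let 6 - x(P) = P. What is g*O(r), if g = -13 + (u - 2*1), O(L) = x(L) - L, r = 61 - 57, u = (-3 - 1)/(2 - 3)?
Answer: 22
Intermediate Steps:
x(P) = 6 - P
u = 4 (u = -4/(-1) = -4*(-1) = 4)
r = 4
O(L) = 6 - 2*L (O(L) = (6 - L) - L = 6 - 2*L)
g = -11 (g = -13 + (4 - 2*1) = -13 + (4 - 2) = -13 + 2 = -11)
g*O(r) = -11*(6 - 2*4) = -11*(6 - 8) = -11*(-2) = 22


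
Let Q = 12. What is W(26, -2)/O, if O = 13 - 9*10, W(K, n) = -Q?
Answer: 12/77 ≈ 0.15584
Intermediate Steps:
W(K, n) = -12 (W(K, n) = -1*12 = -12)
O = -77 (O = 13 - 90 = -77)
W(26, -2)/O = -12/(-77) = -12*(-1/77) = 12/77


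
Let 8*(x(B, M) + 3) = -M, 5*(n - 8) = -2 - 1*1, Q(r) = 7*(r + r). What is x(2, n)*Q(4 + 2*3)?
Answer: -1099/2 ≈ -549.50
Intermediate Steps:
Q(r) = 14*r (Q(r) = 7*(2*r) = 14*r)
n = 37/5 (n = 8 + (-2 - 1*1)/5 = 8 + (-2 - 1)/5 = 8 + (⅕)*(-3) = 8 - ⅗ = 37/5 ≈ 7.4000)
x(B, M) = -3 - M/8 (x(B, M) = -3 + (-M)/8 = -3 - M/8)
x(2, n)*Q(4 + 2*3) = (-3 - ⅛*37/5)*(14*(4 + 2*3)) = (-3 - 37/40)*(14*(4 + 6)) = -1099*10/20 = -157/40*140 = -1099/2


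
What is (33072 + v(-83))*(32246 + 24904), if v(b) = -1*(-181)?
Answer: 1900408950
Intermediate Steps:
v(b) = 181
(33072 + v(-83))*(32246 + 24904) = (33072 + 181)*(32246 + 24904) = 33253*57150 = 1900408950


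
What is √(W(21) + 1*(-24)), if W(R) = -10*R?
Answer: 3*I*√26 ≈ 15.297*I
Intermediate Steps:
√(W(21) + 1*(-24)) = √(-10*21 + 1*(-24)) = √(-210 - 24) = √(-234) = 3*I*√26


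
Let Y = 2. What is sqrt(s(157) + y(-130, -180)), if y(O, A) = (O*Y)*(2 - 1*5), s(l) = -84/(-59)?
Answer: 2*sqrt(680034)/59 ≈ 27.954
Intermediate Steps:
s(l) = 84/59 (s(l) = -84*(-1/59) = 84/59)
y(O, A) = -6*O (y(O, A) = (O*2)*(2 - 1*5) = (2*O)*(2 - 5) = (2*O)*(-3) = -6*O)
sqrt(s(157) + y(-130, -180)) = sqrt(84/59 - 6*(-130)) = sqrt(84/59 + 780) = sqrt(46104/59) = 2*sqrt(680034)/59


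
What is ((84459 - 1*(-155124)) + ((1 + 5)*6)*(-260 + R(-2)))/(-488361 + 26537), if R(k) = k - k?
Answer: -230223/461824 ≈ -0.49851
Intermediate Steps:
R(k) = 0
((84459 - 1*(-155124)) + ((1 + 5)*6)*(-260 + R(-2)))/(-488361 + 26537) = ((84459 - 1*(-155124)) + ((1 + 5)*6)*(-260 + 0))/(-488361 + 26537) = ((84459 + 155124) + (6*6)*(-260))/(-461824) = (239583 + 36*(-260))*(-1/461824) = (239583 - 9360)*(-1/461824) = 230223*(-1/461824) = -230223/461824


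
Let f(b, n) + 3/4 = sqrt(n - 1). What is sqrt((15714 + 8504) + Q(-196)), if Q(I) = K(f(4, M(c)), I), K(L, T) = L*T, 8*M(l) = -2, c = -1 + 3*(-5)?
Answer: sqrt(24365 - 98*I*sqrt(5)) ≈ 156.09 - 0.7019*I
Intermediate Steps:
c = -16 (c = -1 - 15 = -16)
M(l) = -1/4 (M(l) = (1/8)*(-2) = -1/4)
f(b, n) = -3/4 + sqrt(-1 + n) (f(b, n) = -3/4 + sqrt(n - 1) = -3/4 + sqrt(-1 + n))
Q(I) = I*(-3/4 + I*sqrt(5)/2) (Q(I) = (-3/4 + sqrt(-1 - 1/4))*I = (-3/4 + sqrt(-5/4))*I = (-3/4 + I*sqrt(5)/2)*I = I*(-3/4 + I*sqrt(5)/2))
sqrt((15714 + 8504) + Q(-196)) = sqrt((15714 + 8504) + (1/4)*(-196)*(-3 + 2*I*sqrt(5))) = sqrt(24218 + (147 - 98*I*sqrt(5))) = sqrt(24365 - 98*I*sqrt(5))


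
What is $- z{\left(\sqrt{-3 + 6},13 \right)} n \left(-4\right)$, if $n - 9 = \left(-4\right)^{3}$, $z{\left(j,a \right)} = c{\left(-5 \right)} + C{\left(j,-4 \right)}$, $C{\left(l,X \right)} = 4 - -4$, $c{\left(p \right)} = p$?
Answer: $-660$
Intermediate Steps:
$C{\left(l,X \right)} = 8$ ($C{\left(l,X \right)} = 4 + 4 = 8$)
$z{\left(j,a \right)} = 3$ ($z{\left(j,a \right)} = -5 + 8 = 3$)
$n = -55$ ($n = 9 + \left(-4\right)^{3} = 9 - 64 = -55$)
$- z{\left(\sqrt{-3 + 6},13 \right)} n \left(-4\right) = \left(-1\right) 3 \left(-55\right) \left(-4\right) = \left(-3\right) \left(-55\right) \left(-4\right) = 165 \left(-4\right) = -660$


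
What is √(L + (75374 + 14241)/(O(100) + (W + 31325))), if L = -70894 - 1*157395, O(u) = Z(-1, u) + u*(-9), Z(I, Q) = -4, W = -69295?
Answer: I*√344991052717674/38874 ≈ 477.8*I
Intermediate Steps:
O(u) = -4 - 9*u (O(u) = -4 + u*(-9) = -4 - 9*u)
L = -228289 (L = -70894 - 157395 = -228289)
√(L + (75374 + 14241)/(O(100) + (W + 31325))) = √(-228289 + (75374 + 14241)/((-4 - 9*100) + (-69295 + 31325))) = √(-228289 + 89615/((-4 - 900) - 37970)) = √(-228289 + 89615/(-904 - 37970)) = √(-228289 + 89615/(-38874)) = √(-228289 + 89615*(-1/38874)) = √(-228289 - 89615/38874) = √(-8874596201/38874) = I*√344991052717674/38874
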